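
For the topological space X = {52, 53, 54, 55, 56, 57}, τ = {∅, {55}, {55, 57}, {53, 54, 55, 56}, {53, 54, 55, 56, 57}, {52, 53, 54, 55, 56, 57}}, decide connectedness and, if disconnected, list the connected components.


(X, τ) is connected.

Find clopen sets (U ∈ τ with X ∖ U ∈ τ):
  U = ∅, X ∖ U = {52, 53, 54, 55, 56, 57} — both open, so U is clopen.
  U = {52, 53, 54, 55, 56, 57}, X ∖ U = ∅ — both open, so U is clopen.
Only trivial clopens (∅ and X) exist, so (X, τ) is connected.
Compute connected components by grouping points that agree on all clopens:
  component: {52, 53, 54, 55, 56, 57}


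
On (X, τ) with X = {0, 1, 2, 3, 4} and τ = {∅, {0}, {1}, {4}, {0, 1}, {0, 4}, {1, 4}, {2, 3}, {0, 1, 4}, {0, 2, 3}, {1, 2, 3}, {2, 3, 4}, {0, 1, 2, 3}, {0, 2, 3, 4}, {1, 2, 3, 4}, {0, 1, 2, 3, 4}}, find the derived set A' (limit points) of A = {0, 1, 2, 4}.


A' = {3}

For each x ∈ X, list the open sets U ∈ τ with x ∈ U, then check whether U ∩ (A ∖ {x}) ≠ ∅ for every such U.
  x = 0: open {0} ∋ x has {0} ∩ (A ∖ {0}) = ∅, so x is NOT a limit point.
  x = 1: open {1} ∋ x has {1} ∩ (A ∖ {1}) = ∅, so x is NOT a limit point.
  x = 2: open {2, 3} ∋ x has {2, 3} ∩ (A ∖ {2}) = ∅, so x is NOT a limit point.
  x = 3: opens ∋ x are {2, 3}, {0, 2, 3}, {1, 2, 3}, {2, 3, 4}, {0, 1, 2, 3}, {0, 2, 3, 4}, {1, 2, 3, 4}, {0, 1, 2, 3, 4}; each meets A ∖ {3}, so x IS a limit point.
  x = 4: open {4} ∋ x has {4} ∩ (A ∖ {4}) = ∅, so x is NOT a limit point.
Collecting: A' = {3}.


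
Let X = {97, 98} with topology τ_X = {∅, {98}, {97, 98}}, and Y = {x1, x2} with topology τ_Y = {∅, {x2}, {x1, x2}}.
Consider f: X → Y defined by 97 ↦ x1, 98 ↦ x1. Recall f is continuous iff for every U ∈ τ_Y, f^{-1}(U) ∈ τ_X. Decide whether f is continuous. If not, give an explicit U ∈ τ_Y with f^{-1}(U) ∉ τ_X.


f IS continuous.

Compute f^{-1}(U) for each U ∈ τ_Y:
  U = ∅: f^{-1}(U) = ∅ ∈ τ_X ✓.
  U = {x2}: f^{-1}(U) = ∅ ∈ τ_X ✓.
  U = {x1, x2}: f^{-1}(U) = {97, 98} ∈ τ_X ✓.
Every preimage lies in τ_X, so f IS continuous.


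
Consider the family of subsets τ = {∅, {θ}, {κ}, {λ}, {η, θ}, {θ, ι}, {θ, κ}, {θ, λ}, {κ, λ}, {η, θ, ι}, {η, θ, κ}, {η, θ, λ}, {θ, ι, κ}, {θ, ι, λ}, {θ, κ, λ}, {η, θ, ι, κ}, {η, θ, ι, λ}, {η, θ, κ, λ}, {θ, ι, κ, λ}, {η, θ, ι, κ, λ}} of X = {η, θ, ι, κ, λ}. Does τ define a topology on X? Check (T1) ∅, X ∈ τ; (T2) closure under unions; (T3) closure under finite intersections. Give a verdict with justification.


τ IS a topology on X.

Axiom (T1): ∅ ∈ τ? Yes; X ∈ τ? Yes.
Axiom (T2/T3): check pairwise unions and intersections of members of τ.
All pairwise intersections and unions checked — each lies in τ. Therefore τ satisfies (T1), (T2), (T3): it IS a topology on X.


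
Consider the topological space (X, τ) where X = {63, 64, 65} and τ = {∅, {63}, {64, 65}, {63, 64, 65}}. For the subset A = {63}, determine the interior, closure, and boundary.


int(A) = {63}, cl(A) = {63}, ∂A = ∅.

Closed sets in (X, τ) are complements of opens:
  closed(X, τ) = {∅, {63}, {64, 65}, {63, 64, 65}}.
int(A) = ⋃ {U ∈ τ : U ⊆ A}. Opens contained in A: ∅, {63}.
Taking the union of these: int(A) = {63}.
cl(A) = ⋂ {C closed : A ⊆ C}. Closed sets containing A: {63}, {63, 64, 65}.
Intersecting these: cl(A) = {63}.
∂A = cl(A) ∖ int(A) = {63} ∖ {63} = ∅.


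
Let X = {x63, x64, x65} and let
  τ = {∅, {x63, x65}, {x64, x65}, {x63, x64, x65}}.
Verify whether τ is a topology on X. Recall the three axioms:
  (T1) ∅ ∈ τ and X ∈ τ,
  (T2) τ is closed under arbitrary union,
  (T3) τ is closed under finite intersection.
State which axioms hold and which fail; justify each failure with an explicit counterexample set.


τ is NOT a topology on X.

Axiom (T1): ∅ ∈ τ? Yes; X ∈ τ? Yes.
Axiom (T2/T3): check pairwise unions and intersections of members of τ.
Counterexample for (T3): {x63, x65} ∩ {x64, x65} = {x65} ∉ τ. Therefore τ is NOT a topology.


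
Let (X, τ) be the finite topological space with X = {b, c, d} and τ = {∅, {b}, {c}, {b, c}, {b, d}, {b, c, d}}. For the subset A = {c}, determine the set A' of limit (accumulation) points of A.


A' = ∅

For each x ∈ X, list the open sets U ∈ τ with x ∈ U, then check whether U ∩ (A ∖ {x}) ≠ ∅ for every such U.
  x = b: open {b} ∋ x has {b} ∩ (A ∖ {b}) = ∅, so x is NOT a limit point.
  x = c: open {c} ∋ x has {c} ∩ (A ∖ {c}) = ∅, so x is NOT a limit point.
  x = d: open {b, d} ∋ x has {b, d} ∩ (A ∖ {d}) = ∅, so x is NOT a limit point.
Collecting: A' = ∅.


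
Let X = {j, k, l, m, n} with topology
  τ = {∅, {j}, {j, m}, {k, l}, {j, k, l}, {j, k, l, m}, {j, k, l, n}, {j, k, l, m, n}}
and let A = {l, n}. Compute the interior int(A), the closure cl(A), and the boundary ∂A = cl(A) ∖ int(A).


int(A) = ∅, cl(A) = {k, l, n}, ∂A = {k, l, n}.

Closed sets in (X, τ) are complements of opens:
  closed(X, τ) = {∅, {m}, {n}, {m, n}, {j, m, n}, {k, l, n}, {k, l, m, n}, {j, k, l, m, n}}.
int(A) = ⋃ {U ∈ τ : U ⊆ A}. Opens contained in A: ∅.
Taking the union of these: int(A) = ∅.
cl(A) = ⋂ {C closed : A ⊆ C}. Closed sets containing A: {k, l, n}, {k, l, m, n}, {j, k, l, m, n}.
Intersecting these: cl(A) = {k, l, n}.
∂A = cl(A) ∖ int(A) = {k, l, n} ∖ ∅ = {k, l, n}.


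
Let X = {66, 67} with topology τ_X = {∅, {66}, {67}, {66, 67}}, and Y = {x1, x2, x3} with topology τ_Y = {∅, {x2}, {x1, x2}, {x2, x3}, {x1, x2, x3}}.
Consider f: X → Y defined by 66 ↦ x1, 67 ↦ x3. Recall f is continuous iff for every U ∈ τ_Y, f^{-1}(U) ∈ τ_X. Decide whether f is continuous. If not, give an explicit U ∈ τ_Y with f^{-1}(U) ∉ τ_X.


f IS continuous.

Compute f^{-1}(U) for each U ∈ τ_Y:
  U = ∅: f^{-1}(U) = ∅ ∈ τ_X ✓.
  U = {x2}: f^{-1}(U) = ∅ ∈ τ_X ✓.
  U = {x1, x2}: f^{-1}(U) = {66} ∈ τ_X ✓.
  U = {x2, x3}: f^{-1}(U) = {67} ∈ τ_X ✓.
  U = {x1, x2, x3}: f^{-1}(U) = {66, 67} ∈ τ_X ✓.
Every preimage lies in τ_X, so f IS continuous.


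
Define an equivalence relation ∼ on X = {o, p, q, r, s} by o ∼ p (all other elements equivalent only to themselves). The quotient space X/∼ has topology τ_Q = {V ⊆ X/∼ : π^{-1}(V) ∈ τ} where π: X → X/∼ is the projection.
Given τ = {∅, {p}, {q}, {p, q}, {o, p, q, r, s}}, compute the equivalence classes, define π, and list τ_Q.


X/∼ = {[o=p], [q], [r], [s]}; |τ_Q| = 3.

Equivalence classes: [o=p], [q], [r], [s].
Quotient map π: X → X/∼ sends o ↦ [o=p], p ↦ [o=p], q ↦ [q], r ↦ [r], s ↦ [s].
For each subset V ⊆ X/∼, compute π^{-1}(V) ⊆ X and check whether π^{-1}(V) ∈ τ. V is open in τ_Q iff π^{-1}(V) ∈ τ.
  V = {}: π^{-1}(V) = ∅ ∈ τ ✓.
  V = {[o=p]}: π^{-1}(V) = {o, p} ∉ τ ✗.
  V = {[q]}: π^{-1}(V) = {q} ∈ τ ✓.
  V = {[o=p], [q]}: π^{-1}(V) = {o, p, q} ∉ τ ✗.
  V = {[r]}: π^{-1}(V) = {r} ∉ τ ✗.
  V = {[o=p], [r]}: π^{-1}(V) = {o, p, r} ∉ τ ✗.
  V = {[q], [r]}: π^{-1}(V) = {q, r} ∉ τ ✗.
  V = {[o=p], [q], [r]}: π^{-1}(V) = {o, p, q, r} ∉ τ ✗.
  V = {[s]}: π^{-1}(V) = {s} ∉ τ ✗.
  V = {[o=p], [s]}: π^{-1}(V) = {o, p, s} ∉ τ ✗.
  V = {[q], [s]}: π^{-1}(V) = {q, s} ∉ τ ✗.
  V = {[o=p], [q], [s]}: π^{-1}(V) = {o, p, q, s} ∉ τ ✗.
  V = {[r], [s]}: π^{-1}(V) = {r, s} ∉ τ ✗.
  V = {[o=p], [r], [s]}: π^{-1}(V) = {o, p, r, s} ∉ τ ✗.
  V = {[q], [r], [s]}: π^{-1}(V) = {q, r, s} ∉ τ ✗.
  V = {[o=p], [q], [r], [s]}: π^{-1}(V) = {o, p, q, r, s} ∈ τ ✓.
Open sets in the quotient: τ_Q = {{}, {[q]}, {[o=p], [q], [r], [s]}} (3 elements).


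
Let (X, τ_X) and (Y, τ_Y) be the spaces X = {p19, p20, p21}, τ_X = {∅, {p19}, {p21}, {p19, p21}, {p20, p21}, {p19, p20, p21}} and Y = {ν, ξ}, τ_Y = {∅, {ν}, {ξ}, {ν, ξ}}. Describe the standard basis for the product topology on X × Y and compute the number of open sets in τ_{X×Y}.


Basis B = {∅ × ∅, {p19} × {ν}, {p19} × {ξ}, {p21} × {ν}, {p21} × {ξ}, {p19} × {ν, ξ}, {p19, p21} × {ν}, {p19, p21} × {ξ}, {p20, p21} × {ν}, {p20, p21} × {ξ}, {p21} × {ν, ξ}, {p19, p20, p21} × {ν}, {p19, p20, p21} × {ξ}, {p19, p21} × {ν, ξ}, {p20, p21} × {ν, ξ}, {p19, p20, p21} × {ν, ξ}}; |τ_{X×Y}| = 36.

Enumerate products U × V with U ∈ τ_X, V ∈ τ_Y (deduplicated):
  ∅ × ∅ = {} (∅)
  {p19} × {ν} = {(p19,ν)}
  {p19} × {ξ} = {(p19,ξ)}
  {p21} × {ν} = {(p21,ν)}
  {p21} × {ξ} = {(p21,ξ)}
  {p19} × {ν, ξ} = {(p19,ν), (p19,ξ)}
  {p19, p21} × {ν} = {(p19,ν), (p21,ν)}
  {p19, p21} × {ξ} = {(p19,ξ), (p21,ξ)}
  {p20, p21} × {ν} = {(p20,ν), (p21,ν)}
  {p20, p21} × {ξ} = {(p20,ξ), (p21,ξ)}
  {p21} × {ν, ξ} = {(p21,ν), (p21,ξ)}
  {p19, p20, p21} × {ν} = {(p19,ν), (p20,ν), (p21,ν)}
  {p19, p20, p21} × {ξ} = {(p19,ξ), (p20,ξ), (p21,ξ)}
  {p19, p21} × {ν, ξ} = {(p19,ν), (p19,ξ), (p21,ν), (p21,ξ)}
  {p20, p21} × {ν, ξ} = {(p20,ν), (p20,ξ), (p21,ν), (p21,ξ)}
  {p19, p20, p21} × {ν, ξ} = {(p19,ν), (p19,ξ), (p20,ν), (p20,ξ), (p21,ν), (p21,ξ)}
These 16 distinct sets form the basis B.
Close under arbitrary unions to get τ_{X×Y}; counting gives |τ_{X×Y}| = 36.


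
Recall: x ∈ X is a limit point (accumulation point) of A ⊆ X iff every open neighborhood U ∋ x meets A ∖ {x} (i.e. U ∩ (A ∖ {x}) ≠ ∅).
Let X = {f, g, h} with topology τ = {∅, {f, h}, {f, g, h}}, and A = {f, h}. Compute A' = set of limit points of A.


A' = {f, g, h}

For each x ∈ X, list the open sets U ∈ τ with x ∈ U, then check whether U ∩ (A ∖ {x}) ≠ ∅ for every such U.
  x = f: opens ∋ x are {f, h}, {f, g, h}; each meets A ∖ {f}, so x IS a limit point.
  x = g: opens ∋ x are {f, g, h}; each meets A ∖ {g}, so x IS a limit point.
  x = h: opens ∋ x are {f, h}, {f, g, h}; each meets A ∖ {h}, so x IS a limit point.
Collecting: A' = {f, g, h}.


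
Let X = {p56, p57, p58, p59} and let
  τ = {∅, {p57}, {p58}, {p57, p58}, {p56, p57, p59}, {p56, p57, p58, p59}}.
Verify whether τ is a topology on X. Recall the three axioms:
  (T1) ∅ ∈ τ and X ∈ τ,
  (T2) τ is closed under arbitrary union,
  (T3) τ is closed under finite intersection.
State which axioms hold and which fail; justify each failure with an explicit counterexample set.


τ IS a topology on X.

Axiom (T1): ∅ ∈ τ? Yes; X ∈ τ? Yes.
Axiom (T2/T3): check pairwise unions and intersections of members of τ.
All pairwise intersections and unions checked — each lies in τ. Therefore τ satisfies (T1), (T2), (T3): it IS a topology on X.


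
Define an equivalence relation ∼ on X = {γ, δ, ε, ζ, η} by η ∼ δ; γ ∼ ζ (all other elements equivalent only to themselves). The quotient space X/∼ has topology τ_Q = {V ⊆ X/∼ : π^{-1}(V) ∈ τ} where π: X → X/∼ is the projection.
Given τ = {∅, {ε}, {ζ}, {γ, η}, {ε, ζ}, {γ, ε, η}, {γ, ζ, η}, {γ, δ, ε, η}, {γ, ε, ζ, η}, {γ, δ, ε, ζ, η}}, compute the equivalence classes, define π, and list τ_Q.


X/∼ = {[γ=ζ], [δ=η], [ε]}; |τ_Q| = 3.

Equivalence classes: [γ=ζ], [δ=η], [ε].
Quotient map π: X → X/∼ sends γ ↦ [γ=ζ], δ ↦ [δ=η], ε ↦ [ε], ζ ↦ [γ=ζ], η ↦ [δ=η].
For each subset V ⊆ X/∼, compute π^{-1}(V) ⊆ X and check whether π^{-1}(V) ∈ τ. V is open in τ_Q iff π^{-1}(V) ∈ τ.
  V = {}: π^{-1}(V) = ∅ ∈ τ ✓.
  V = {[γ=ζ]}: π^{-1}(V) = {γ, ζ} ∉ τ ✗.
  V = {[δ=η]}: π^{-1}(V) = {δ, η} ∉ τ ✗.
  V = {[γ=ζ], [δ=η]}: π^{-1}(V) = {γ, δ, ζ, η} ∉ τ ✗.
  V = {[ε]}: π^{-1}(V) = {ε} ∈ τ ✓.
  V = {[γ=ζ], [ε]}: π^{-1}(V) = {γ, ε, ζ} ∉ τ ✗.
  V = {[δ=η], [ε]}: π^{-1}(V) = {δ, ε, η} ∉ τ ✗.
  V = {[γ=ζ], [δ=η], [ε]}: π^{-1}(V) = {γ, δ, ε, ζ, η} ∈ τ ✓.
Open sets in the quotient: τ_Q = {{}, {[ε]}, {[γ=ζ], [δ=η], [ε]}} (3 elements).


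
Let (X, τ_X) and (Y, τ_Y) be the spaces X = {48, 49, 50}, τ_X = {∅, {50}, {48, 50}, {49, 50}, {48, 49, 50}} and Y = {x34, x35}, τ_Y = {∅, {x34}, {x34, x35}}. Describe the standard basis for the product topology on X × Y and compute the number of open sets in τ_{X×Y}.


Basis B = {∅ × ∅, {50} × {x34}, {48, 50} × {x34}, {49, 50} × {x34}, {50} × {x34, x35}, {48, 49, 50} × {x34}, {48, 50} × {x34, x35}, {49, 50} × {x34, x35}, {48, 49, 50} × {x34, x35}}; |τ_{X×Y}| = 14.

Enumerate products U × V with U ∈ τ_X, V ∈ τ_Y (deduplicated):
  ∅ × ∅ = {} (∅)
  {50} × {x34} = {(50,x34)}
  {48, 50} × {x34} = {(48,x34), (50,x34)}
  {49, 50} × {x34} = {(49,x34), (50,x34)}
  {50} × {x34, x35} = {(50,x34), (50,x35)}
  {48, 49, 50} × {x34} = {(48,x34), (49,x34), (50,x34)}
  {48, 50} × {x34, x35} = {(48,x34), (48,x35), (50,x34), (50,x35)}
  {49, 50} × {x34, x35} = {(49,x34), (49,x35), (50,x34), (50,x35)}
  {48, 49, 50} × {x34, x35} = {(48,x34), (48,x35), (49,x34), (49,x35), (50,x34), (50,x35)}
These 9 distinct sets form the basis B.
Close under arbitrary unions to get τ_{X×Y}; counting gives |τ_{X×Y}| = 14.


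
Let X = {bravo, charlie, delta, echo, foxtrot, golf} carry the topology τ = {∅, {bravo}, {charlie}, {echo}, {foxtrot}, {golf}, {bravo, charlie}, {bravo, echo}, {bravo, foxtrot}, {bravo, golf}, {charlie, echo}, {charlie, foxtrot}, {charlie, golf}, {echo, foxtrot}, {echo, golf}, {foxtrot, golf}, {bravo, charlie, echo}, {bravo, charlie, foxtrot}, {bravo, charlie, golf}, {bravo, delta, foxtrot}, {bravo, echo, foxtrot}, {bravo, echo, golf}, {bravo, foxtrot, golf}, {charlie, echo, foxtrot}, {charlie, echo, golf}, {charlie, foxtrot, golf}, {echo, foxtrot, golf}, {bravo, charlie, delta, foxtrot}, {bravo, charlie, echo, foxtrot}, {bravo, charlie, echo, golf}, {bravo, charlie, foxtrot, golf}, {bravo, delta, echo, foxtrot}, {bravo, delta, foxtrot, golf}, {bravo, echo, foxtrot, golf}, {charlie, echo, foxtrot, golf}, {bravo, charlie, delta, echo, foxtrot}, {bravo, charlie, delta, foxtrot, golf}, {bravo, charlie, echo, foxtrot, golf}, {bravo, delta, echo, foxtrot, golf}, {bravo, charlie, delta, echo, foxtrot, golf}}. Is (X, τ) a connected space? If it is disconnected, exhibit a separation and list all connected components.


(X, τ) is disconnected; components = [{charlie}, {echo}, {golf}, {bravo, delta, foxtrot}].

Find clopen sets (U ∈ τ with X ∖ U ∈ τ):
  U = ∅, X ∖ U = {bravo, charlie, delta, echo, foxtrot, golf} — both open, so U is clopen.
  U = {charlie}, X ∖ U = {bravo, delta, echo, foxtrot, golf} — both open, so U is clopen.
  U = {echo}, X ∖ U = {bravo, charlie, delta, foxtrot, golf} — both open, so U is clopen.
  U = {golf}, X ∖ U = {bravo, charlie, delta, echo, foxtrot} — both open, so U is clopen.
  U = {charlie, echo}, X ∖ U = {bravo, delta, foxtrot, golf} — both open, so U is clopen.
  U = {charlie, golf}, X ∖ U = {bravo, delta, echo, foxtrot} — both open, so U is clopen.
  U = {echo, golf}, X ∖ U = {bravo, charlie, delta, foxtrot} — both open, so U is clopen.
  U = {bravo, delta, foxtrot}, X ∖ U = {charlie, echo, golf} — both open, so U is clopen.
  U = {charlie, echo, golf}, X ∖ U = {bravo, delta, foxtrot} — both open, so U is clopen.
  U = {bravo, charlie, delta, foxtrot}, X ∖ U = {echo, golf} — both open, so U is clopen.
  U = {bravo, delta, echo, foxtrot}, X ∖ U = {charlie, golf} — both open, so U is clopen.
  U = {bravo, delta, foxtrot, golf}, X ∖ U = {charlie, echo} — both open, so U is clopen.
  U = {bravo, charlie, delta, echo, foxtrot}, X ∖ U = {golf} — both open, so U is clopen.
  U = {bravo, charlie, delta, foxtrot, golf}, X ∖ U = {echo} — both open, so U is clopen.
  U = {bravo, delta, echo, foxtrot, golf}, X ∖ U = {charlie} — both open, so U is clopen.
  U = {bravo, charlie, delta, echo, foxtrot, golf}, X ∖ U = ∅ — both open, so U is clopen.
Nontrivial clopen(s) exist: e.g. {charlie, golf}. So (X, τ) is disconnected.
Compute connected components by grouping points that agree on all clopens:
  component: {charlie}
  component: {echo}
  component: {golf}
  component: {bravo, delta, foxtrot}


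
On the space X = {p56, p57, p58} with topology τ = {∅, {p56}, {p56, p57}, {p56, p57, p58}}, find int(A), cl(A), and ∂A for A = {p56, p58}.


int(A) = {p56}, cl(A) = {p56, p57, p58}, ∂A = {p57, p58}.

Closed sets in (X, τ) are complements of opens:
  closed(X, τ) = {∅, {p58}, {p57, p58}, {p56, p57, p58}}.
int(A) = ⋃ {U ∈ τ : U ⊆ A}. Opens contained in A: ∅, {p56}.
Taking the union of these: int(A) = {p56}.
cl(A) = ⋂ {C closed : A ⊆ C}. Closed sets containing A: {p56, p57, p58}.
Intersecting these: cl(A) = {p56, p57, p58}.
∂A = cl(A) ∖ int(A) = {p56, p57, p58} ∖ {p56} = {p57, p58}.


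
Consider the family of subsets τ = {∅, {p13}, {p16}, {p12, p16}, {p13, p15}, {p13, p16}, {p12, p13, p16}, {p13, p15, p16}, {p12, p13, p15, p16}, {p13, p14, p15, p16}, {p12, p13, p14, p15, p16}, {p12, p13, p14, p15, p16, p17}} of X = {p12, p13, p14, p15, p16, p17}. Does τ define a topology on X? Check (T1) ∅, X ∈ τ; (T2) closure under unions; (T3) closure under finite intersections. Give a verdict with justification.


τ IS a topology on X.

Axiom (T1): ∅ ∈ τ? Yes; X ∈ τ? Yes.
Axiom (T2/T3): check pairwise unions and intersections of members of τ.
All pairwise intersections and unions checked — each lies in τ. Therefore τ satisfies (T1), (T2), (T3): it IS a topology on X.


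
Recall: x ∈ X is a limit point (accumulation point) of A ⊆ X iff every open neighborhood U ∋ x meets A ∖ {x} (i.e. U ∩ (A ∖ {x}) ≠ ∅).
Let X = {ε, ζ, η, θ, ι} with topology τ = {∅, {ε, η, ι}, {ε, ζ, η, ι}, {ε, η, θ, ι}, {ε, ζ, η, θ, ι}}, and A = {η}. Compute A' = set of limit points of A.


A' = {ε, ζ, θ, ι}

For each x ∈ X, list the open sets U ∈ τ with x ∈ U, then check whether U ∩ (A ∖ {x}) ≠ ∅ for every such U.
  x = ε: opens ∋ x are {ε, η, ι}, {ε, ζ, η, ι}, {ε, η, θ, ι}, {ε, ζ, η, θ, ι}; each meets A ∖ {ε}, so x IS a limit point.
  x = ζ: opens ∋ x are {ε, ζ, η, ι}, {ε, ζ, η, θ, ι}; each meets A ∖ {ζ}, so x IS a limit point.
  x = η: open {ε, η, ι} ∋ x has {ε, η, ι} ∩ (A ∖ {η}) = ∅, so x is NOT a limit point.
  x = θ: opens ∋ x are {ε, η, θ, ι}, {ε, ζ, η, θ, ι}; each meets A ∖ {θ}, so x IS a limit point.
  x = ι: opens ∋ x are {ε, η, ι}, {ε, ζ, η, ι}, {ε, η, θ, ι}, {ε, ζ, η, θ, ι}; each meets A ∖ {ι}, so x IS a limit point.
Collecting: A' = {ε, ζ, θ, ι}.


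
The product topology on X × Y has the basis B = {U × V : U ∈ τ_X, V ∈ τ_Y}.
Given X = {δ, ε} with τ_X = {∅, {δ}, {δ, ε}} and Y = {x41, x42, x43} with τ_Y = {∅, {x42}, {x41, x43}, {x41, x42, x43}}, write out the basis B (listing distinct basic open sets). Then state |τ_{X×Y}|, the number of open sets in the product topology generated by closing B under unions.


Basis B = {∅ × ∅, {δ} × {x42}, {δ} × {x41, x43}, {δ, ε} × {x42}, {δ} × {x41, x42, x43}, {δ, ε} × {x41, x43}, {δ, ε} × {x41, x42, x43}}; |τ_{X×Y}| = 9.

Enumerate products U × V with U ∈ τ_X, V ∈ τ_Y (deduplicated):
  ∅ × ∅ = {} (∅)
  {δ} × {x42} = {(δ,x42)}
  {δ} × {x41, x43} = {(δ,x41), (δ,x43)}
  {δ, ε} × {x42} = {(δ,x42), (ε,x42)}
  {δ} × {x41, x42, x43} = {(δ,x41), (δ,x42), (δ,x43)}
  {δ, ε} × {x41, x43} = {(δ,x41), (δ,x43), (ε,x41), (ε,x43)}
  {δ, ε} × {x41, x42, x43} = {(δ,x41), (δ,x42), (δ,x43), (ε,x41), (ε,x42), (ε,x43)}
These 7 distinct sets form the basis B.
Close under arbitrary unions to get τ_{X×Y}; counting gives |τ_{X×Y}| = 9.


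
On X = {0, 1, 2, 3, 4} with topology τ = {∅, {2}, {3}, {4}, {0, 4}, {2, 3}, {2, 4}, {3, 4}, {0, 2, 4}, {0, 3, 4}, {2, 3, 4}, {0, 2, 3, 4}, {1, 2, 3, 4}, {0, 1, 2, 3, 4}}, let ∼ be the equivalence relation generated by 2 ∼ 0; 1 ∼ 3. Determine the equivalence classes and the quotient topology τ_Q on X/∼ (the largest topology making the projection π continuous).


X/∼ = {[0=2], [1=3], [4]}; |τ_Q| = 4.

Equivalence classes: [0=2], [1=3], [4].
Quotient map π: X → X/∼ sends 0 ↦ [0=2], 1 ↦ [1=3], 2 ↦ [0=2], 3 ↦ [1=3], 4 ↦ [4].
For each subset V ⊆ X/∼, compute π^{-1}(V) ⊆ X and check whether π^{-1}(V) ∈ τ. V is open in τ_Q iff π^{-1}(V) ∈ τ.
  V = {}: π^{-1}(V) = ∅ ∈ τ ✓.
  V = {[0=2]}: π^{-1}(V) = {0, 2} ∉ τ ✗.
  V = {[1=3]}: π^{-1}(V) = {1, 3} ∉ τ ✗.
  V = {[0=2], [1=3]}: π^{-1}(V) = {0, 1, 2, 3} ∉ τ ✗.
  V = {[4]}: π^{-1}(V) = {4} ∈ τ ✓.
  V = {[0=2], [4]}: π^{-1}(V) = {0, 2, 4} ∈ τ ✓.
  V = {[1=3], [4]}: π^{-1}(V) = {1, 3, 4} ∉ τ ✗.
  V = {[0=2], [1=3], [4]}: π^{-1}(V) = {0, 1, 2, 3, 4} ∈ τ ✓.
Open sets in the quotient: τ_Q = {{}, {[4]}, {[0=2], [4]}, {[0=2], [1=3], [4]}} (4 elements).


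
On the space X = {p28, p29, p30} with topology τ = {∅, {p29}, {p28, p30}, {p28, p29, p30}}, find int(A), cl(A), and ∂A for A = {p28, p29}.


int(A) = {p29}, cl(A) = {p28, p29, p30}, ∂A = {p28, p30}.

Closed sets in (X, τ) are complements of opens:
  closed(X, τ) = {∅, {p29}, {p28, p30}, {p28, p29, p30}}.
int(A) = ⋃ {U ∈ τ : U ⊆ A}. Opens contained in A: ∅, {p29}.
Taking the union of these: int(A) = {p29}.
cl(A) = ⋂ {C closed : A ⊆ C}. Closed sets containing A: {p28, p29, p30}.
Intersecting these: cl(A) = {p28, p29, p30}.
∂A = cl(A) ∖ int(A) = {p28, p29, p30} ∖ {p29} = {p28, p30}.


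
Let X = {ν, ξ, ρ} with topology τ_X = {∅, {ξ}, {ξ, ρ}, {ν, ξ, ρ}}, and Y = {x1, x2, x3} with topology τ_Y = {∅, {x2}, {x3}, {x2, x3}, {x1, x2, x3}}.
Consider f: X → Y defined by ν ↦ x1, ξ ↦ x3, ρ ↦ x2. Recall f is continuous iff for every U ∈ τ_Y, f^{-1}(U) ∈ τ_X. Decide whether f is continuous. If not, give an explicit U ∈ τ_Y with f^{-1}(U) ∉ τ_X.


f is NOT continuous.

Compute f^{-1}(U) for each U ∈ τ_Y:
  U = ∅: f^{-1}(U) = ∅ ∈ τ_X ✓.
  U = {x2}: f^{-1}(U) = {ρ} ∉ τ_X ✗.
  U = {x3}: f^{-1}(U) = {ξ} ∈ τ_X ✓.
  U = {x2, x3}: f^{-1}(U) = {ξ, ρ} ∈ τ_X ✓.
  U = {x1, x2, x3}: f^{-1}(U) = {ν, ξ, ρ} ∈ τ_X ✓.
Found U = {x2} with f^{-1}(U) = {ρ} not in τ_X. Therefore f is NOT continuous.


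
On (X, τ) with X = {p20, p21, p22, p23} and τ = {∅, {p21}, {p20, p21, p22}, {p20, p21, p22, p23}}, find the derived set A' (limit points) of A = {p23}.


A' = ∅

For each x ∈ X, list the open sets U ∈ τ with x ∈ U, then check whether U ∩ (A ∖ {x}) ≠ ∅ for every such U.
  x = p20: open {p20, p21, p22} ∋ x has {p20, p21, p22} ∩ (A ∖ {p20}) = ∅, so x is NOT a limit point.
  x = p21: open {p21} ∋ x has {p21} ∩ (A ∖ {p21}) = ∅, so x is NOT a limit point.
  x = p22: open {p20, p21, p22} ∋ x has {p20, p21, p22} ∩ (A ∖ {p22}) = ∅, so x is NOT a limit point.
  x = p23: open {p20, p21, p22, p23} ∋ x has {p20, p21, p22, p23} ∩ (A ∖ {p23}) = ∅, so x is NOT a limit point.
Collecting: A' = ∅.


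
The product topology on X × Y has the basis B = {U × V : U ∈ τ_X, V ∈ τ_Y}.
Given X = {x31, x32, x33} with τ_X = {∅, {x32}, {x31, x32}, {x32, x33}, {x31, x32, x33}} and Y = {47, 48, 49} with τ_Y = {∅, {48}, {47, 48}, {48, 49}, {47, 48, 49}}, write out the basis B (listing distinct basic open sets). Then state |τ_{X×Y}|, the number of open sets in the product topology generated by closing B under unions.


Basis B = {∅ × ∅, {x32} × {48}, {x31, x32} × {48}, {x32} × {47, 48}, {x32} × {48, 49}, {x32, x33} × {48}, {x31, x32, x33} × {48}, {x32} × {47, 48, 49}, {x31, x32} × {47, 48}, {x31, x32} × {48, 49}, {x32, x33} × {47, 48}, {x32, x33} × {48, 49}, {x31, x32} × {47, 48, 49}, {x31, x32, x33} × {47, 48}, {x31, x32, x33} × {48, 49}, {x32, x33} × {47, 48, 49}, {x31, x32, x33} × {47, 48, 49}}; |τ_{X×Y}| = 48.

Enumerate products U × V with U ∈ τ_X, V ∈ τ_Y (deduplicated):
  ∅ × ∅ = {} (∅)
  {x32} × {48} = {(x32,48)}
  {x31, x32} × {48} = {(x31,48), (x32,48)}
  {x32} × {47, 48} = {(x32,47), (x32,48)}
  {x32} × {48, 49} = {(x32,48), (x32,49)}
  {x32, x33} × {48} = {(x32,48), (x33,48)}
  {x31, x32, x33} × {48} = {(x31,48), (x32,48), (x33,48)}
  {x32} × {47, 48, 49} = {(x32,47), (x32,48), (x32,49)}
  {x31, x32} × {47, 48} = {(x31,47), (x31,48), (x32,47), (x32,48)}
  {x31, x32} × {48, 49} = {(x31,48), (x31,49), (x32,48), (x32,49)}
  {x32, x33} × {47, 48} = {(x32,47), (x32,48), (x33,47), (x33,48)}
  {x32, x33} × {48, 49} = {(x32,48), (x32,49), (x33,48), (x33,49)}
  {x31, x32} × {47, 48, 49} = {(x31,47), (x31,48), (x31,49), (x32,47), (x32,48), (x32,49)}
  {x31, x32, x33} × {47, 48} = {(x31,47), (x31,48), (x32,47), (x32,48), (x33,47), (x33,48)}
  {x31, x32, x33} × {48, 49} = {(x31,48), (x31,49), (x32,48), (x32,49), (x33,48), (x33,49)}
  {x32, x33} × {47, 48, 49} = {(x32,47), (x32,48), (x32,49), (x33,47), (x33,48), (x33,49)}
  {x31, x32, x33} × {47, 48, 49} = {(x31,47), (x31,48), (x31,49), (x32,47), (x32,48), (x32,49), (x33,47), (x33,48), (x33,49)}
These 17 distinct sets form the basis B.
Close under arbitrary unions to get τ_{X×Y}; counting gives |τ_{X×Y}| = 48.


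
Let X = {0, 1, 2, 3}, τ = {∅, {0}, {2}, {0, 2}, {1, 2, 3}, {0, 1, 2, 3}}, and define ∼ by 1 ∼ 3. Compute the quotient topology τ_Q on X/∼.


X/∼ = {[0], [1=3], [2]}; |τ_Q| = 6.

Equivalence classes: [0], [1=3], [2].
Quotient map π: X → X/∼ sends 0 ↦ [0], 1 ↦ [1=3], 2 ↦ [2], 3 ↦ [1=3].
For each subset V ⊆ X/∼, compute π^{-1}(V) ⊆ X and check whether π^{-1}(V) ∈ τ. V is open in τ_Q iff π^{-1}(V) ∈ τ.
  V = {}: π^{-1}(V) = ∅ ∈ τ ✓.
  V = {[0]}: π^{-1}(V) = {0} ∈ τ ✓.
  V = {[1=3]}: π^{-1}(V) = {1, 3} ∉ τ ✗.
  V = {[0], [1=3]}: π^{-1}(V) = {0, 1, 3} ∉ τ ✗.
  V = {[2]}: π^{-1}(V) = {2} ∈ τ ✓.
  V = {[0], [2]}: π^{-1}(V) = {0, 2} ∈ τ ✓.
  V = {[1=3], [2]}: π^{-1}(V) = {1, 2, 3} ∈ τ ✓.
  V = {[0], [1=3], [2]}: π^{-1}(V) = {0, 1, 2, 3} ∈ τ ✓.
Open sets in the quotient: τ_Q = {{}, {[0]}, {[2]}, {[0], [2]}, {[1=3], [2]}, {[0], [1=3], [2]}} (6 elements).


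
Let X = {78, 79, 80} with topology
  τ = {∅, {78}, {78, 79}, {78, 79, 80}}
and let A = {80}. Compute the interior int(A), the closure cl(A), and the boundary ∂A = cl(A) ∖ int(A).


int(A) = ∅, cl(A) = {80}, ∂A = {80}.

Closed sets in (X, τ) are complements of opens:
  closed(X, τ) = {∅, {80}, {79, 80}, {78, 79, 80}}.
int(A) = ⋃ {U ∈ τ : U ⊆ A}. Opens contained in A: ∅.
Taking the union of these: int(A) = ∅.
cl(A) = ⋂ {C closed : A ⊆ C}. Closed sets containing A: {80}, {79, 80}, {78, 79, 80}.
Intersecting these: cl(A) = {80}.
∂A = cl(A) ∖ int(A) = {80} ∖ ∅ = {80}.


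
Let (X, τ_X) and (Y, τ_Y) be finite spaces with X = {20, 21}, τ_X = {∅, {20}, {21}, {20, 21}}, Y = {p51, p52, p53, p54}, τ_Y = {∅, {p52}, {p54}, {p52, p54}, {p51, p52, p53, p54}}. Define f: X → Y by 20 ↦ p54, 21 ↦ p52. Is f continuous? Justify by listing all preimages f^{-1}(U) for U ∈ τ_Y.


f IS continuous.

Compute f^{-1}(U) for each U ∈ τ_Y:
  U = ∅: f^{-1}(U) = ∅ ∈ τ_X ✓.
  U = {p52}: f^{-1}(U) = {21} ∈ τ_X ✓.
  U = {p54}: f^{-1}(U) = {20} ∈ τ_X ✓.
  U = {p52, p54}: f^{-1}(U) = {20, 21} ∈ τ_X ✓.
  U = {p51, p52, p53, p54}: f^{-1}(U) = {20, 21} ∈ τ_X ✓.
Every preimage lies in τ_X, so f IS continuous.


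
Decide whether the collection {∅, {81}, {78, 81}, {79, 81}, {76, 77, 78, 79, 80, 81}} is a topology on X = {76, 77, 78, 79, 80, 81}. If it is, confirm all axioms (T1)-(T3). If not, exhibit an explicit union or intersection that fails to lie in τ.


τ is NOT a topology on X.

Axiom (T1): ∅ ∈ τ? Yes; X ∈ τ? Yes.
Axiom (T2/T3): check pairwise unions and intersections of members of τ.
Counterexample for (T2): {78, 81} ∪ {79, 81} = {78, 79, 81} ∉ τ. Therefore τ is NOT a topology.


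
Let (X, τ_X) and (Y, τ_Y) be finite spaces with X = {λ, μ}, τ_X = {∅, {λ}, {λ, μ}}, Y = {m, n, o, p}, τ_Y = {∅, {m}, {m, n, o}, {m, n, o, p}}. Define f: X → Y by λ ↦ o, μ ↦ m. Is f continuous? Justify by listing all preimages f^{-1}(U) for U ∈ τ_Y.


f is NOT continuous.

Compute f^{-1}(U) for each U ∈ τ_Y:
  U = ∅: f^{-1}(U) = ∅ ∈ τ_X ✓.
  U = {m}: f^{-1}(U) = {μ} ∉ τ_X ✗.
  U = {m, n, o}: f^{-1}(U) = {λ, μ} ∈ τ_X ✓.
  U = {m, n, o, p}: f^{-1}(U) = {λ, μ} ∈ τ_X ✓.
Found U = {m} with f^{-1}(U) = {μ} not in τ_X. Therefore f is NOT continuous.


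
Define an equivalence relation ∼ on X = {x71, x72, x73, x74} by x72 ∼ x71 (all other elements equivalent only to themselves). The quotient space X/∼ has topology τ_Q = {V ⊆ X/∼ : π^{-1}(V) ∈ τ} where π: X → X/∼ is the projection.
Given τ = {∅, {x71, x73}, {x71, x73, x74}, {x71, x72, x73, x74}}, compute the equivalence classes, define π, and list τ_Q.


X/∼ = {[x71=x72], [x73], [x74]}; |τ_Q| = 2.

Equivalence classes: [x71=x72], [x73], [x74].
Quotient map π: X → X/∼ sends x71 ↦ [x71=x72], x72 ↦ [x71=x72], x73 ↦ [x73], x74 ↦ [x74].
For each subset V ⊆ X/∼, compute π^{-1}(V) ⊆ X and check whether π^{-1}(V) ∈ τ. V is open in τ_Q iff π^{-1}(V) ∈ τ.
  V = {}: π^{-1}(V) = ∅ ∈ τ ✓.
  V = {[x71=x72]}: π^{-1}(V) = {x71, x72} ∉ τ ✗.
  V = {[x73]}: π^{-1}(V) = {x73} ∉ τ ✗.
  V = {[x71=x72], [x73]}: π^{-1}(V) = {x71, x72, x73} ∉ τ ✗.
  V = {[x74]}: π^{-1}(V) = {x74} ∉ τ ✗.
  V = {[x71=x72], [x74]}: π^{-1}(V) = {x71, x72, x74} ∉ τ ✗.
  V = {[x73], [x74]}: π^{-1}(V) = {x73, x74} ∉ τ ✗.
  V = {[x71=x72], [x73], [x74]}: π^{-1}(V) = {x71, x72, x73, x74} ∈ τ ✓.
Open sets in the quotient: τ_Q = {{}, {[x71=x72], [x73], [x74]}} (2 elements).


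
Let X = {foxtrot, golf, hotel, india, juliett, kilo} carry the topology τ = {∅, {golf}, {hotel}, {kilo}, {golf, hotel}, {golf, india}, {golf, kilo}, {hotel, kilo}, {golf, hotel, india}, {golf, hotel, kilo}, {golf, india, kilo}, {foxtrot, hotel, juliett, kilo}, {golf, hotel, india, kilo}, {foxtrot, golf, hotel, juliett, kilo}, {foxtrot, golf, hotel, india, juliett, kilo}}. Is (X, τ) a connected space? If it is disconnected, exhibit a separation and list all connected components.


(X, τ) is disconnected; components = [{golf, india}, {foxtrot, hotel, juliett, kilo}].

Find clopen sets (U ∈ τ with X ∖ U ∈ τ):
  U = ∅, X ∖ U = {foxtrot, golf, hotel, india, juliett, kilo} — both open, so U is clopen.
  U = {golf, india}, X ∖ U = {foxtrot, hotel, juliett, kilo} — both open, so U is clopen.
  U = {foxtrot, hotel, juliett, kilo}, X ∖ U = {golf, india} — both open, so U is clopen.
  U = {foxtrot, golf, hotel, india, juliett, kilo}, X ∖ U = ∅ — both open, so U is clopen.
Nontrivial clopen(s) exist: e.g. {golf, india}. So (X, τ) is disconnected.
Compute connected components by grouping points that agree on all clopens:
  component: {golf, india}
  component: {foxtrot, hotel, juliett, kilo}


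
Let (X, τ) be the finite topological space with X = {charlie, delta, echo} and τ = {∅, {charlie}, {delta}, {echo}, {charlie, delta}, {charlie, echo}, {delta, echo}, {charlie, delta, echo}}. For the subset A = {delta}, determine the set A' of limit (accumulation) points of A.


A' = ∅

For each x ∈ X, list the open sets U ∈ τ with x ∈ U, then check whether U ∩ (A ∖ {x}) ≠ ∅ for every such U.
  x = charlie: open {charlie} ∋ x has {charlie} ∩ (A ∖ {charlie}) = ∅, so x is NOT a limit point.
  x = delta: open {delta} ∋ x has {delta} ∩ (A ∖ {delta}) = ∅, so x is NOT a limit point.
  x = echo: open {echo} ∋ x has {echo} ∩ (A ∖ {echo}) = ∅, so x is NOT a limit point.
Collecting: A' = ∅.


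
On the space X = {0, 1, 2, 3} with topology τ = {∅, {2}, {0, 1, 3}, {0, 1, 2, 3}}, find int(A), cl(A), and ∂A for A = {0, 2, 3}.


int(A) = {2}, cl(A) = {0, 1, 2, 3}, ∂A = {0, 1, 3}.

Closed sets in (X, τ) are complements of opens:
  closed(X, τ) = {∅, {2}, {0, 1, 3}, {0, 1, 2, 3}}.
int(A) = ⋃ {U ∈ τ : U ⊆ A}. Opens contained in A: ∅, {2}.
Taking the union of these: int(A) = {2}.
cl(A) = ⋂ {C closed : A ⊆ C}. Closed sets containing A: {0, 1, 2, 3}.
Intersecting these: cl(A) = {0, 1, 2, 3}.
∂A = cl(A) ∖ int(A) = {0, 1, 2, 3} ∖ {2} = {0, 1, 3}.


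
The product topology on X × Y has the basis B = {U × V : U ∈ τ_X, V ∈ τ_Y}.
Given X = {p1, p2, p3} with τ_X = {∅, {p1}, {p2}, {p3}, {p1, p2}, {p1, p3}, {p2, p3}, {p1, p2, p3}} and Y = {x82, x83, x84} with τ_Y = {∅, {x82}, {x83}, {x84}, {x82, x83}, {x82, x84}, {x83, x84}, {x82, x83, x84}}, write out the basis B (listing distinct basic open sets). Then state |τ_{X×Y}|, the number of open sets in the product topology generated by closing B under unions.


Basis B = {∅ × ∅, {p1} × {x82}, {p1} × {x83}, {p1} × {x84}, {p2} × {x82}, {p2} × {x83}, {p2} × {x84}, {p3} × {x82}, {p3} × {x83}, {p3} × {x84}, {p1} × {x82, x83}, {p1} × {x82, x84}, {p1, p2} × {x82}, {p1, p3} × {x82}, {p1} × {x83, x84}, {p1, p2} × {x83}, {p1, p3} × {x83}, {p1, p2} × {x84}, {p1, p3} × {x84}, {p2} × {x82, x83}, {p2} × {x82, x84}, {p2, p3} × {x82}, {p2} × {x83, x84}, {p2, p3} × {x83}, {p2, p3} × {x84}, {p3} × {x82, x83}, {p3} × {x82, x84}, {p3} × {x83, x84}, {p1} × {x82, x83, x84}, {p1, p2, p3} × {x82}, {p1, p2, p3} × {x83}, {p1, p2, p3} × {x84}, {p2} × {x82, x83, x84}, {p3} × {x82, x83, x84}, {p1, p2} × {x82, x83}, {p1, p3} × {x82, x83}, {p1, p2} × {x82, x84}, {p1, p3} × {x82, x84}, {p1, p2} × {x83, x84}, {p1, p3} × {x83, x84}, {p2, p3} × {x82, x83}, {p2, p3} × {x82, x84}, {p2, p3} × {x83, x84}, {p1, p2} × {x82, x83, x84}, {p1, p3} × {x82, x83, x84}, {p1, p2, p3} × {x82, x83}, {p1, p2, p3} × {x82, x84}, {p1, p2, p3} × {x83, x84}, {p2, p3} × {x82, x83, x84}, {p1, p2, p3} × {x82, x83, x84}}; |τ_{X×Y}| = 512.

Enumerate products U × V with U ∈ τ_X, V ∈ τ_Y (deduplicated):
  ∅ × ∅ = {} (∅)
  {p1} × {x82} = {(p1,x82)}
  {p1} × {x83} = {(p1,x83)}
  {p1} × {x84} = {(p1,x84)}
  {p2} × {x82} = {(p2,x82)}
  {p2} × {x83} = {(p2,x83)}
  {p2} × {x84} = {(p2,x84)}
  {p3} × {x82} = {(p3,x82)}
  {p3} × {x83} = {(p3,x83)}
  {p3} × {x84} = {(p3,x84)}
  {p1} × {x82, x83} = {(p1,x82), (p1,x83)}
  {p1} × {x82, x84} = {(p1,x82), (p1,x84)}
  {p1, p2} × {x82} = {(p1,x82), (p2,x82)}
  {p1, p3} × {x82} = {(p1,x82), (p3,x82)}
  {p1} × {x83, x84} = {(p1,x83), (p1,x84)}
  {p1, p2} × {x83} = {(p1,x83), (p2,x83)}
  {p1, p3} × {x83} = {(p1,x83), (p3,x83)}
  {p1, p2} × {x84} = {(p1,x84), (p2,x84)}
  {p1, p3} × {x84} = {(p1,x84), (p3,x84)}
  {p2} × {x82, x83} = {(p2,x82), (p2,x83)}
  {p2} × {x82, x84} = {(p2,x82), (p2,x84)}
  {p2, p3} × {x82} = {(p2,x82), (p3,x82)}
  {p2} × {x83, x84} = {(p2,x83), (p2,x84)}
  {p2, p3} × {x83} = {(p2,x83), (p3,x83)}
  {p2, p3} × {x84} = {(p2,x84), (p3,x84)}
  {p3} × {x82, x83} = {(p3,x82), (p3,x83)}
  {p3} × {x82, x84} = {(p3,x82), (p3,x84)}
  {p3} × {x83, x84} = {(p3,x83), (p3,x84)}
  {p1} × {x82, x83, x84} = {(p1,x82), (p1,x83), (p1,x84)}
  {p1, p2, p3} × {x82} = {(p1,x82), (p2,x82), (p3,x82)}
  {p1, p2, p3} × {x83} = {(p1,x83), (p2,x83), (p3,x83)}
  {p1, p2, p3} × {x84} = {(p1,x84), (p2,x84), (p3,x84)}
  {p2} × {x82, x83, x84} = {(p2,x82), (p2,x83), (p2,x84)}
  {p3} × {x82, x83, x84} = {(p3,x82), (p3,x83), (p3,x84)}
  {p1, p2} × {x82, x83} = {(p1,x82), (p1,x83), (p2,x82), (p2,x83)}
  {p1, p3} × {x82, x83} = {(p1,x82), (p1,x83), (p3,x82), (p3,x83)}
  {p1, p2} × {x82, x84} = {(p1,x82), (p1,x84), (p2,x82), (p2,x84)}
  {p1, p3} × {x82, x84} = {(p1,x82), (p1,x84), (p3,x82), (p3,x84)}
  {p1, p2} × {x83, x84} = {(p1,x83), (p1,x84), (p2,x83), (p2,x84)}
  {p1, p3} × {x83, x84} = {(p1,x83), (p1,x84), (p3,x83), (p3,x84)}
  {p2, p3} × {x82, x83} = {(p2,x82), (p2,x83), (p3,x82), (p3,x83)}
  {p2, p3} × {x82, x84} = {(p2,x82), (p2,x84), (p3,x82), (p3,x84)}
  {p2, p3} × {x83, x84} = {(p2,x83), (p2,x84), (p3,x83), (p3,x84)}
  {p1, p2} × {x82, x83, x84} = {(p1,x82), (p1,x83), (p1,x84), (p2,x82), (p2,x83), (p2,x84)}
  {p1, p3} × {x82, x83, x84} = {(p1,x82), (p1,x83), (p1,x84), (p3,x82), (p3,x83), (p3,x84)}
  {p1, p2, p3} × {x82, x83} = {(p1,x82), (p1,x83), (p2,x82), (p2,x83), (p3,x82), (p3,x83)}
  {p1, p2, p3} × {x82, x84} = {(p1,x82), (p1,x84), (p2,x82), (p2,x84), (p3,x82), (p3,x84)}
  {p1, p2, p3} × {x83, x84} = {(p1,x83), (p1,x84), (p2,x83), (p2,x84), (p3,x83), (p3,x84)}
  {p2, p3} × {x82, x83, x84} = {(p2,x82), (p2,x83), (p2,x84), (p3,x82), (p3,x83), (p3,x84)}
  {p1, p2, p3} × {x82, x83, x84} = {(p1,x82), (p1,x83), (p1,x84), (p2,x82), (p2,x83), (p2,x84), (p3,x82), (p3,x83), (p3,x84)}
These 50 distinct sets form the basis B.
Close under arbitrary unions to get τ_{X×Y}; counting gives |τ_{X×Y}| = 512.


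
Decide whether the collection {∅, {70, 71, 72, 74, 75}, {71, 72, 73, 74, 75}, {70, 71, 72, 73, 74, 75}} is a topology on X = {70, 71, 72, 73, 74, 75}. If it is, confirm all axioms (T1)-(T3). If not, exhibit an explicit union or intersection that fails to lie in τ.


τ is NOT a topology on X.

Axiom (T1): ∅ ∈ τ? Yes; X ∈ τ? Yes.
Axiom (T2/T3): check pairwise unions and intersections of members of τ.
Counterexample for (T3): {70, 71, 72, 74, 75} ∩ {71, 72, 73, 74, 75} = {71, 72, 74, 75} ∉ τ. Therefore τ is NOT a topology.


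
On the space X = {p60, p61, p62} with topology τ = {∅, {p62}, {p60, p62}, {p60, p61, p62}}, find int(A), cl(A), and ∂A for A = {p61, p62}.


int(A) = {p62}, cl(A) = {p60, p61, p62}, ∂A = {p60, p61}.

Closed sets in (X, τ) are complements of opens:
  closed(X, τ) = {∅, {p61}, {p60, p61}, {p60, p61, p62}}.
int(A) = ⋃ {U ∈ τ : U ⊆ A}. Opens contained in A: ∅, {p62}.
Taking the union of these: int(A) = {p62}.
cl(A) = ⋂ {C closed : A ⊆ C}. Closed sets containing A: {p60, p61, p62}.
Intersecting these: cl(A) = {p60, p61, p62}.
∂A = cl(A) ∖ int(A) = {p60, p61, p62} ∖ {p62} = {p60, p61}.


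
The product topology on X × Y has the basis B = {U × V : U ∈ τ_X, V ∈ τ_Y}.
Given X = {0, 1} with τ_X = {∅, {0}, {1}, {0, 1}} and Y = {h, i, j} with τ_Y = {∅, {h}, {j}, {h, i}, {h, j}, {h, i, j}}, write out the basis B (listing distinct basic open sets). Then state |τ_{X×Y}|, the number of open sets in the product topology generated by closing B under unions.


Basis B = {∅ × ∅, {0} × {h}, {0} × {j}, {1} × {h}, {1} × {j}, {0} × {h, i}, {0} × {h, j}, {0, 1} × {h}, {0, 1} × {j}, {1} × {h, i}, {1} × {h, j}, {0} × {h, i, j}, {1} × {h, i, j}, {0, 1} × {h, i}, {0, 1} × {h, j}, {0, 1} × {h, i, j}}; |τ_{X×Y}| = 36.

Enumerate products U × V with U ∈ τ_X, V ∈ τ_Y (deduplicated):
  ∅ × ∅ = {} (∅)
  {0} × {h} = {(0,h)}
  {0} × {j} = {(0,j)}
  {1} × {h} = {(1,h)}
  {1} × {j} = {(1,j)}
  {0} × {h, i} = {(0,h), (0,i)}
  {0} × {h, j} = {(0,h), (0,j)}
  {0, 1} × {h} = {(0,h), (1,h)}
  {0, 1} × {j} = {(0,j), (1,j)}
  {1} × {h, i} = {(1,h), (1,i)}
  {1} × {h, j} = {(1,h), (1,j)}
  {0} × {h, i, j} = {(0,h), (0,i), (0,j)}
  {1} × {h, i, j} = {(1,h), (1,i), (1,j)}
  {0, 1} × {h, i} = {(0,h), (0,i), (1,h), (1,i)}
  {0, 1} × {h, j} = {(0,h), (0,j), (1,h), (1,j)}
  {0, 1} × {h, i, j} = {(0,h), (0,i), (0,j), (1,h), (1,i), (1,j)}
These 16 distinct sets form the basis B.
Close under arbitrary unions to get τ_{X×Y}; counting gives |τ_{X×Y}| = 36.


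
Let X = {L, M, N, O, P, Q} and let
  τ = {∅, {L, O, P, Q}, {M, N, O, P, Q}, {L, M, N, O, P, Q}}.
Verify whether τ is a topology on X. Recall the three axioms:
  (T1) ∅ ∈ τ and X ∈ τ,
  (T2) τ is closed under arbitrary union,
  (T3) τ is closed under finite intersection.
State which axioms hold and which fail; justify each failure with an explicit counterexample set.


τ is NOT a topology on X.

Axiom (T1): ∅ ∈ τ? Yes; X ∈ τ? Yes.
Axiom (T2/T3): check pairwise unions and intersections of members of τ.
Counterexample for (T3): {L, O, P, Q} ∩ {M, N, O, P, Q} = {O, P, Q} ∉ τ. Therefore τ is NOT a topology.


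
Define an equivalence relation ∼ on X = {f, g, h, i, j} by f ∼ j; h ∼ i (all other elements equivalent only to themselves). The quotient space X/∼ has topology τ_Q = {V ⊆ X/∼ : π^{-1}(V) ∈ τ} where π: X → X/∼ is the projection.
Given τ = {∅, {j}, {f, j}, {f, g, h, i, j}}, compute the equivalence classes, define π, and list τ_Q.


X/∼ = {[f=j], [g], [h=i]}; |τ_Q| = 3.

Equivalence classes: [f=j], [g], [h=i].
Quotient map π: X → X/∼ sends f ↦ [f=j], g ↦ [g], h ↦ [h=i], i ↦ [h=i], j ↦ [f=j].
For each subset V ⊆ X/∼, compute π^{-1}(V) ⊆ X and check whether π^{-1}(V) ∈ τ. V is open in τ_Q iff π^{-1}(V) ∈ τ.
  V = {}: π^{-1}(V) = ∅ ∈ τ ✓.
  V = {[f=j]}: π^{-1}(V) = {f, j} ∈ τ ✓.
  V = {[g]}: π^{-1}(V) = {g} ∉ τ ✗.
  V = {[f=j], [g]}: π^{-1}(V) = {f, g, j} ∉ τ ✗.
  V = {[h=i]}: π^{-1}(V) = {h, i} ∉ τ ✗.
  V = {[f=j], [h=i]}: π^{-1}(V) = {f, h, i, j} ∉ τ ✗.
  V = {[g], [h=i]}: π^{-1}(V) = {g, h, i} ∉ τ ✗.
  V = {[f=j], [g], [h=i]}: π^{-1}(V) = {f, g, h, i, j} ∈ τ ✓.
Open sets in the quotient: τ_Q = {{}, {[f=j]}, {[f=j], [g], [h=i]}} (3 elements).
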